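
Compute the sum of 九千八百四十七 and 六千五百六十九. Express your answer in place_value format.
Convert 九千八百四十七 (Chinese numeral) → 9×1000 + 8×100 + 4×10 + 7 = 9847 (decimal)
Convert 六千五百六十九 (Chinese numeral) → 6×1000 + 5×100 + 6×10 + 9 = 6569 (decimal)
Compute 9847 + 6569 = 16416
Convert 16416 (decimal) → 16416 = 16×1000 + 4×100 + 1×10 + 6 → 16 thousands, 4 hundreds, 1 ten, 6 ones (place-value notation)
16 thousands, 4 hundreds, 1 ten, 6 ones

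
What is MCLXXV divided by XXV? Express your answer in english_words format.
Convert MCLXXV (Roman numeral) → 1000 + 100 + 50 + 10 + 10 + 5 = 1175 (decimal)
Convert XXV (Roman numeral) → 10 + 10 + 5 = 25 (decimal)
Compute 1175 ÷ 25 = 47
Convert 47 (decimal) → forty-seven (English words)
forty-seven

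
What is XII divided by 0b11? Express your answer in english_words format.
Convert XII (Roman numeral) → 10 + 1 + 1 = 12 (decimal)
Convert 0b11 (binary) → 2 + 1 = 3 (decimal)
Compute 12 ÷ 3 = 4
Convert 4 (decimal) → four (English words)
four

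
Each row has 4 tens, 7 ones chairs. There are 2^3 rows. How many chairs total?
Convert 4 tens, 7 ones (place-value notation) → 4×10 + 7 = 47 (decimal)
Convert 2^3 (power) → 8 (decimal)
Compute 47 × 8 = 376
376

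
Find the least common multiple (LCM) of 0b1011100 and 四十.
Convert 0b1011100 (binary) → 64 + 16 + 8 + 4 = 92 (decimal)
Convert 四十 (Chinese numeral) → 4×10 = 40 (decimal)
Compute lcm(92, 40) = 920
920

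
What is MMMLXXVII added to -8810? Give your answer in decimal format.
Convert MMMLXXVII (Roman numeral) → 1000 + 1000 + 1000 + 50 + 10 + 10 + 5 + 1 + 1 = 3077 (decimal)
Compute 3077 + -8810 = -5733
-5733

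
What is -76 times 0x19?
Convert 0x19 (hexadecimal) → 1×16 + 9 = 25 (decimal)
Compute -76 × 25 = -1900
-1900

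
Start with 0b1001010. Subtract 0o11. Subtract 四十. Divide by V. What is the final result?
Convert 0b1001010 (binary) → 64 + 8 + 2 = 74 (decimal)
Start: 74
Convert 0o11 (octal) → 1×8 + 1 = 9 (decimal)
74 - 9 = 65
Convert 四十 (Chinese numeral) → 4×10 = 40 (decimal)
65 - 40 = 25
Convert V (Roman numeral) → 5 (decimal)
25 ÷ 5 = 5
5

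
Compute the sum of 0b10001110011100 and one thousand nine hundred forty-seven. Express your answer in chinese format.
Convert 0b10001110011100 (binary) → 8192 + 512 + 256 + 128 + 16 + 8 + 4 = 9116 (decimal)
Convert one thousand nine hundred forty-seven (English words) → 1×1000 + 9×100 + 47 = 1947 (decimal)
Compute 9116 + 1947 = 11063
Convert 11063 (decimal) → 11063 = 1×10000 + 1×1000 + 6×10 + 3 → 一万一千零六十三 (Chinese numeral)
一万一千零六十三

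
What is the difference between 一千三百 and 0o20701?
Convert 一千三百 (Chinese numeral) → 1×1000 + 3×100 = 1300 (decimal)
Convert 0o20701 (octal) → 2×4096 + 7×64 + 1 = 8641 (decimal)
Difference: |1300 - 8641| = 7341
7341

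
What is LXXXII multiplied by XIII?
Convert LXXXII (Roman numeral) → 50 + 10 + 10 + 10 + 1 + 1 = 82 (decimal)
Convert XIII (Roman numeral) → 10 + 1 + 1 + 1 = 13 (decimal)
Compute 82 × 13 = 1066
1066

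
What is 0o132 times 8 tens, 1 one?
Convert 0o132 (octal) → 1×64 + 3×8 + 2 = 90 (decimal)
Convert 8 tens, 1 one (place-value notation) → 8×10 + 1 = 81 (decimal)
Compute 90 × 81 = 7290
7290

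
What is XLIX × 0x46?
Convert XLIX (Roman numeral) → 40 + 9 = 49 (decimal)
Convert 0x46 (hexadecimal) → 4×16 + 6 = 70 (decimal)
Compute 49 × 70 = 3430
3430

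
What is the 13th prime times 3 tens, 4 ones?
Convert the 13th prime (prime index) → 41 (decimal)
Convert 3 tens, 4 ones (place-value notation) → 3×10 + 4 = 34 (decimal)
Compute 41 × 34 = 1394
1394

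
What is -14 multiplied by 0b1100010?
Convert 0b1100010 (binary) → 64 + 32 + 2 = 98 (decimal)
Compute -14 × 98 = -1372
-1372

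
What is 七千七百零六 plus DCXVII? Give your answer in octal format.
Convert 七千七百零六 (Chinese numeral) → 7×1000 + 7×100 + 6 = 7706 (decimal)
Convert DCXVII (Roman numeral) → 500 + 100 + 10 + 5 + 1 + 1 = 617 (decimal)
Compute 7706 + 617 = 8323
Convert 8323 (decimal) → 8323 = 2×4096 + 2×64 + 3 → 0o20203 (octal)
0o20203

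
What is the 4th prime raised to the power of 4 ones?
Convert the 4th prime (prime index) → 7 (decimal)
Convert 4 ones (place-value notation) → 4 (decimal)
Compute 7 ^ 4 = 2401
2401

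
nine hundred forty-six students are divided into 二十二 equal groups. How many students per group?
Convert nine hundred forty-six (English words) → 9×100 + 46 = 946 (decimal)
Convert 二十二 (Chinese numeral) → 2×10 + 2 = 22 (decimal)
Compute 946 ÷ 22 = 43
43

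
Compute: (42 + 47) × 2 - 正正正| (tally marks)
Convert 正正正| (tally marks) → 5 + 5 + 5 + 1 = 16 (decimal)
Expression in decimal: (42 + 47) × 2 - 16
Parentheses first: 42 + 47 = 89
Multiply: 89 × 2 = 178
Subtract: 178 - 16 = 162
162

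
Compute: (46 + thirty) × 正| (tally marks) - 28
Convert thirty (English words) → 30 (decimal)
Convert 正| (tally marks) → 5 + 1 = 6 (decimal)
Expression in decimal: (46 + 30) × 6 - 28
Parentheses first: 46 + 30 = 76
Multiply: 76 × 6 = 456
Subtract: 456 - 28 = 428
428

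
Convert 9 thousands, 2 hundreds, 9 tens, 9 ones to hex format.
Convert 9 thousands, 2 hundreds, 9 tens, 9 ones (place-value notation) → 9×1000 + 2×100 + 9×10 + 9 = 9299 (decimal)
Convert 9299 (decimal) → 9299 = 2×4096 + 4×256 + 5×16 + 3 → 0x2453 (hexadecimal)
0x2453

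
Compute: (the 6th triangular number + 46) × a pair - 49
Convert the 6th triangular number (triangular index) → 6×7/2 = 21 (decimal)
Convert a pair (colloquial) → 2 (decimal)
Expression in decimal: (21 + 46) × 2 - 49
Parentheses first: 21 + 46 = 67
Multiply: 67 × 2 = 134
Subtract: 134 - 49 = 85
85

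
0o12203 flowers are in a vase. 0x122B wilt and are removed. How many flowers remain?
Convert 0o12203 (octal) → 1×4096 + 2×512 + 2×64 + 3 = 5251 (decimal)
Convert 0x122B (hexadecimal) → 1×4096 + 2×256 + 2×16 + 11 = 4651 (decimal)
Compute 5251 - 4651 = 600
600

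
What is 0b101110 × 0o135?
Convert 0b101110 (binary) → 32 + 8 + 4 + 2 = 46 (decimal)
Convert 0o135 (octal) → 1×64 + 3×8 + 5 = 93 (decimal)
Compute 46 × 93 = 4278
4278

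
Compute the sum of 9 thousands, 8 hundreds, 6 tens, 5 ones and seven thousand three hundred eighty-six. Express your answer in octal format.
Convert 9 thousands, 8 hundreds, 6 tens, 5 ones (place-value notation) → 9×1000 + 8×100 + 6×10 + 5 = 9865 (decimal)
Convert seven thousand three hundred eighty-six (English words) → 7×1000 + 3×100 + 86 = 7386 (decimal)
Compute 9865 + 7386 = 17251
Convert 17251 (decimal) → 17251 = 4×4096 + 1×512 + 5×64 + 4×8 + 3 → 0o41543 (octal)
0o41543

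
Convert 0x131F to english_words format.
Convert 0x131F (hexadecimal) → 1×4096 + 3×256 + 1×16 + 15 = 4895 (decimal)
Convert 4895 (decimal) → 4895 = 4×1000 + 8×100 + 95 → four thousand eight hundred ninety-five (English words)
four thousand eight hundred ninety-five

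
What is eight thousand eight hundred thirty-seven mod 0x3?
Convert eight thousand eight hundred thirty-seven (English words) → 8×1000 + 8×100 + 37 = 8837 (decimal)
Convert 0x3 (hexadecimal) → 3 (decimal)
Compute 8837 mod 3 = 2
2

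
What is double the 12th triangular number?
The 12th triangular number = 12×13/2 = 78
Compute 78 × 2 = 156
156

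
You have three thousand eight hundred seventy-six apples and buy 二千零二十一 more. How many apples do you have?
Convert three thousand eight hundred seventy-six (English words) → 3×1000 + 8×100 + 76 = 3876 (decimal)
Convert 二千零二十一 (Chinese numeral) → 2×1000 + 2×10 + 1 = 2021 (decimal)
Compute 3876 + 2021 = 5897
5897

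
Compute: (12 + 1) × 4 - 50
Parentheses first: 12 + 1 = 13
Multiply: 13 × 4 = 52
Subtract: 52 - 50 = 2
2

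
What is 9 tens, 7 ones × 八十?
Convert 9 tens, 7 ones (place-value notation) → 9×10 + 7 = 97 (decimal)
Convert 八十 (Chinese numeral) → 8×10 = 80 (decimal)
Compute 97 × 80 = 7760
7760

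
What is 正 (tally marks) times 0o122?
Convert 正 (tally marks) → 5 (decimal)
Convert 0o122 (octal) → 1×64 + 2×8 + 2 = 82 (decimal)
Compute 5 × 82 = 410
410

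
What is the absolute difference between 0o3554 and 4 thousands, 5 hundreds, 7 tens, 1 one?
Convert 0o3554 (octal) → 3×512 + 5×64 + 5×8 + 4 = 1900 (decimal)
Convert 4 thousands, 5 hundreds, 7 tens, 1 one (place-value notation) → 4×1000 + 5×100 + 7×10 + 1 = 4571 (decimal)
Compute |1900 - 4571| = 2671
2671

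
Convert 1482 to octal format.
Convert 1482 (decimal) → 1482 = 2×512 + 7×64 + 1×8 + 2 → 0o2712 (octal)
0o2712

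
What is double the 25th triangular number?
The 25th triangular number = 25×26/2 = 325
Compute 325 × 2 = 650
650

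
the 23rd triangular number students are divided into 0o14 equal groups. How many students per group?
Convert the 23rd triangular number (triangular index) → 23×24/2 = 276 (decimal)
Convert 0o14 (octal) → 1×8 + 4 = 12 (decimal)
Compute 276 ÷ 12 = 23
23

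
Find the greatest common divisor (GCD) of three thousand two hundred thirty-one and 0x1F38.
Convert three thousand two hundred thirty-one (English words) → 3×1000 + 2×100 + 31 = 3231 (decimal)
Convert 0x1F38 (hexadecimal) → 1×4096 + 15×256 + 3×16 + 8 = 7992 (decimal)
Compute gcd(3231, 7992) = 9
9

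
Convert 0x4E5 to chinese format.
Convert 0x4E5 (hexadecimal) → 4×256 + 14×16 + 5 = 1253 (decimal)
Convert 1253 (decimal) → 1253 = 1×1000 + 2×100 + 5×10 + 3 → 一千二百五十三 (Chinese numeral)
一千二百五十三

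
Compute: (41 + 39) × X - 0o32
Convert X (Roman numeral) → 10 (decimal)
Convert 0o32 (octal) → 3×8 + 2 = 26 (decimal)
Expression in decimal: (41 + 39) × 10 - 26
Parentheses first: 41 + 39 = 80
Multiply: 80 × 10 = 800
Subtract: 800 - 26 = 774
774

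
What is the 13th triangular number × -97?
Convert the 13th triangular number (triangular index) → 13×14/2 = 91 (decimal)
Compute 91 × -97 = -8827
-8827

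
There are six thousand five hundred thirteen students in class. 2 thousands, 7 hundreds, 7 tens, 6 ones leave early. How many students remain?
Convert six thousand five hundred thirteen (English words) → 6×1000 + 5×100 + 13 = 6513 (decimal)
Convert 2 thousands, 7 hundreds, 7 tens, 6 ones (place-value notation) → 2×1000 + 7×100 + 7×10 + 6 = 2776 (decimal)
Compute 6513 - 2776 = 3737
3737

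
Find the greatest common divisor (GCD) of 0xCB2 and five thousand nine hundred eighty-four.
Convert 0xCB2 (hexadecimal) → 12×256 + 11×16 + 2 = 3250 (decimal)
Convert five thousand nine hundred eighty-four (English words) → 5×1000 + 9×100 + 84 = 5984 (decimal)
Compute gcd(3250, 5984) = 2
2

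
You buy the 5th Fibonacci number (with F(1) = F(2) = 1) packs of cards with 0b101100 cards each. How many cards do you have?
Convert 0b101100 (binary) → 32 + 8 + 4 = 44 (decimal)
Convert the 5th Fibonacci number (with F(1) = F(2) = 1) (Fibonacci index) → 1, 1, 2, 3, 5 → 5 (decimal)
Compute 44 × 5 = 220
220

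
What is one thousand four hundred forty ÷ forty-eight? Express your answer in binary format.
Convert one thousand four hundred forty (English words) → 1×1000 + 4×100 + 40 = 1440 (decimal)
Convert forty-eight (English words) → 48 (decimal)
Compute 1440 ÷ 48 = 30
Convert 30 (decimal) → 30 = 16 + 8 + 4 + 2 → 0b11110 (binary)
0b11110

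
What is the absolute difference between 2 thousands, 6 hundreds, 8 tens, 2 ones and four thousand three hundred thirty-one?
Convert 2 thousands, 6 hundreds, 8 tens, 2 ones (place-value notation) → 2×1000 + 6×100 + 8×10 + 2 = 2682 (decimal)
Convert four thousand three hundred thirty-one (English words) → 4×1000 + 3×100 + 31 = 4331 (decimal)
Compute |2682 - 4331| = 1649
1649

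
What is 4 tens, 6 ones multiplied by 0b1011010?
Convert 4 tens, 6 ones (place-value notation) → 4×10 + 6 = 46 (decimal)
Convert 0b1011010 (binary) → 64 + 16 + 8 + 2 = 90 (decimal)
Compute 46 × 90 = 4140
4140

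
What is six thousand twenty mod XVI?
Convert six thousand twenty (English words) → 6×1000 + 20 = 6020 (decimal)
Convert XVI (Roman numeral) → 10 + 5 + 1 = 16 (decimal)
Compute 6020 mod 16 = 4
4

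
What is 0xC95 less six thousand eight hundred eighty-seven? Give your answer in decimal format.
Convert 0xC95 (hexadecimal) → 12×256 + 9×16 + 5 = 3221 (decimal)
Convert six thousand eight hundred eighty-seven (English words) → 6×1000 + 8×100 + 87 = 6887 (decimal)
Compute 3221 - 6887 = -3666
-3666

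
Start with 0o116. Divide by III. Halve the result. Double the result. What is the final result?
Convert 0o116 (octal) → 1×64 + 1×8 + 6 = 78 (decimal)
Start: 78
Convert III (Roman numeral) → 1 + 1 + 1 = 3 (decimal)
78 ÷ 3 = 26
26 ÷ 2 = 13
13 × 2 = 26
26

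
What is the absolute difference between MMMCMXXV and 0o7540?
Convert MMMCMXXV (Roman numeral) → 1000 + 1000 + 1000 + 900 + 10 + 10 + 5 = 3925 (decimal)
Convert 0o7540 (octal) → 7×512 + 5×64 + 4×8 = 3936 (decimal)
Compute |3925 - 3936| = 11
11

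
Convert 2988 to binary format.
Convert 2988 (decimal) → 2988 = 2048 + 512 + 256 + 128 + 32 + 8 + 4 → 0b101110101100 (binary)
0b101110101100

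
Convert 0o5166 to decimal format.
Convert 0o5166 (octal) → 5×512 + 1×64 + 6×8 + 6 = 2678 (decimal)
2678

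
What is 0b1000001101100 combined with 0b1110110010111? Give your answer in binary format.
Convert 0b1000001101100 (binary) → 4096 + 64 + 32 + 8 + 4 = 4204 (decimal)
Convert 0b1110110010111 (binary) → 4096 + 2048 + 1024 + 256 + 128 + 16 + 4 + 2 + 1 = 7575 (decimal)
Compute 4204 + 7575 = 11779
Convert 11779 (decimal) → 11779 = 8192 + 2048 + 1024 + 512 + 2 + 1 → 0b10111000000011 (binary)
0b10111000000011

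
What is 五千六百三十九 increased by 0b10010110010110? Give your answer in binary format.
Convert 五千六百三十九 (Chinese numeral) → 5×1000 + 6×100 + 3×10 + 9 = 5639 (decimal)
Convert 0b10010110010110 (binary) → 8192 + 1024 + 256 + 128 + 16 + 4 + 2 = 9622 (decimal)
Compute 5639 + 9622 = 15261
Convert 15261 (decimal) → 15261 = 8192 + 4096 + 2048 + 512 + 256 + 128 + 16 + 8 + 4 + 1 → 0b11101110011101 (binary)
0b11101110011101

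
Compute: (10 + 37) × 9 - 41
Parentheses first: 10 + 37 = 47
Multiply: 47 × 9 = 423
Subtract: 423 - 41 = 382
382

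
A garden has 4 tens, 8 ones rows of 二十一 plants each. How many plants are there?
Convert 二十一 (Chinese numeral) → 2×10 + 1 = 21 (decimal)
Convert 4 tens, 8 ones (place-value notation) → 4×10 + 8 = 48 (decimal)
Compute 21 × 48 = 1008
1008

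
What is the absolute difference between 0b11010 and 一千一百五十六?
Convert 0b11010 (binary) → 16 + 8 + 2 = 26 (decimal)
Convert 一千一百五十六 (Chinese numeral) → 1×1000 + 1×100 + 5×10 + 6 = 1156 (decimal)
Compute |26 - 1156| = 1130
1130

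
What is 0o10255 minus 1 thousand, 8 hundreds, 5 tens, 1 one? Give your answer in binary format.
Convert 0o10255 (octal) → 1×4096 + 2×64 + 5×8 + 5 = 4269 (decimal)
Convert 1 thousand, 8 hundreds, 5 tens, 1 one (place-value notation) → 1×1000 + 8×100 + 5×10 + 1 = 1851 (decimal)
Compute 4269 - 1851 = 2418
Convert 2418 (decimal) → 2418 = 2048 + 256 + 64 + 32 + 16 + 2 → 0b100101110010 (binary)
0b100101110010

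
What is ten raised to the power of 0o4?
Convert ten (English words) → 10 (decimal)
Convert 0o4 (octal) → 4 (decimal)
Compute 10 ^ 4 = 10000
10000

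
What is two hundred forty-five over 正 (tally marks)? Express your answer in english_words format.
Convert two hundred forty-five (English words) → 2×100 + 45 = 245 (decimal)
Convert 正 (tally marks) → 5 (decimal)
Compute 245 ÷ 5 = 49
Convert 49 (decimal) → forty-nine (English words)
forty-nine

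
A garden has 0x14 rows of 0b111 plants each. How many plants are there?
Convert 0b111 (binary) → 4 + 2 + 1 = 7 (decimal)
Convert 0x14 (hexadecimal) → 1×16 + 4 = 20 (decimal)
Compute 7 × 20 = 140
140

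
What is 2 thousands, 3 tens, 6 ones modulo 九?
Convert 2 thousands, 3 tens, 6 ones (place-value notation) → 2×1000 + 3×10 + 6 = 2036 (decimal)
Convert 九 (Chinese numeral) → 9 (decimal)
Compute 2036 mod 9 = 2
2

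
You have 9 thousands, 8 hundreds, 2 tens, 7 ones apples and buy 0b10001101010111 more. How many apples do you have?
Convert 9 thousands, 8 hundreds, 2 tens, 7 ones (place-value notation) → 9×1000 + 8×100 + 2×10 + 7 = 9827 (decimal)
Convert 0b10001101010111 (binary) → 8192 + 512 + 256 + 64 + 16 + 4 + 2 + 1 = 9047 (decimal)
Compute 9827 + 9047 = 18874
18874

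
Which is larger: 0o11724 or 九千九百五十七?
Convert 0o11724 (octal) → 1×4096 + 1×512 + 7×64 + 2×8 + 4 = 5076 (decimal)
Convert 九千九百五十七 (Chinese numeral) → 9×1000 + 9×100 + 5×10 + 7 = 9957 (decimal)
Compare 5076 vs 9957: larger = 9957
9957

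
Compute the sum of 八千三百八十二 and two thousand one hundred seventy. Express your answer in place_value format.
Convert 八千三百八十二 (Chinese numeral) → 8×1000 + 3×100 + 8×10 + 2 = 8382 (decimal)
Convert two thousand one hundred seventy (English words) → 2×1000 + 1×100 + 70 = 2170 (decimal)
Compute 8382 + 2170 = 10552
Convert 10552 (decimal) → 10552 = 10×1000 + 5×100 + 5×10 + 2 → 10 thousands, 5 hundreds, 5 tens, 2 ones (place-value notation)
10 thousands, 5 hundreds, 5 tens, 2 ones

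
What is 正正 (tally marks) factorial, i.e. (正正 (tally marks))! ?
Convert 正正 (tally marks) → 5 + 5 = 10 (decimal)
Compute 10! = 3628800
3628800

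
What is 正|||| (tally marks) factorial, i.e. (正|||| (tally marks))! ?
Convert 正|||| (tally marks) → 5 + 4 = 9 (decimal)
Compute 9! = 362880
362880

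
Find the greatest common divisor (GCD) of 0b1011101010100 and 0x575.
Convert 0b1011101010100 (binary) → 4096 + 1024 + 512 + 256 + 64 + 16 + 4 = 5972 (decimal)
Convert 0x575 (hexadecimal) → 5×256 + 7×16 + 5 = 1397 (decimal)
Compute gcd(5972, 1397) = 1
1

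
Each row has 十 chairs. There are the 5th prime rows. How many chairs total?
Convert 十 (Chinese numeral) → 1×10 = 10 (decimal)
Convert the 5th prime (prime index) → 11 (decimal)
Compute 10 × 11 = 110
110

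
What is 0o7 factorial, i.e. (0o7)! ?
Convert 0o7 (octal) → 7 (decimal)
Compute 7! = 5040
5040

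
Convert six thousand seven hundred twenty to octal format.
Convert six thousand seven hundred twenty (English words) → 6×1000 + 7×100 + 20 = 6720 (decimal)
Convert 6720 (decimal) → 6720 = 1×4096 + 5×512 + 1×64 → 0o15100 (octal)
0o15100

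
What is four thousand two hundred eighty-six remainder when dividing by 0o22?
Convert four thousand two hundred eighty-six (English words) → 4×1000 + 2×100 + 86 = 4286 (decimal)
Convert 0o22 (octal) → 2×8 + 2 = 18 (decimal)
Compute 4286 mod 18 = 2
2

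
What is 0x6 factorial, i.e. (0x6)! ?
Convert 0x6 (hexadecimal) → 6 (decimal)
Compute 6! = 720
720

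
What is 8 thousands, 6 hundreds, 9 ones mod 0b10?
Convert 8 thousands, 6 hundreds, 9 ones (place-value notation) → 8×1000 + 6×100 + 9 = 8609 (decimal)
Convert 0b10 (binary) → 2 (decimal)
Compute 8609 mod 2 = 1
1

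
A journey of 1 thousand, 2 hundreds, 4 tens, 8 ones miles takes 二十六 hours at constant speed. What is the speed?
Convert 1 thousand, 2 hundreds, 4 tens, 8 ones (place-value notation) → 1×1000 + 2×100 + 4×10 + 8 = 1248 (decimal)
Convert 二十六 (Chinese numeral) → 2×10 + 6 = 26 (decimal)
Compute 1248 ÷ 26 = 48
48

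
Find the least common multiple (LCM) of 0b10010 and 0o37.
Convert 0b10010 (binary) → 16 + 2 = 18 (decimal)
Convert 0o37 (octal) → 3×8 + 7 = 31 (decimal)
Compute lcm(18, 31) = 558
558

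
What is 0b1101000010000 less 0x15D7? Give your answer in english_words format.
Convert 0b1101000010000 (binary) → 4096 + 2048 + 512 + 16 = 6672 (decimal)
Convert 0x15D7 (hexadecimal) → 1×4096 + 5×256 + 13×16 + 7 = 5591 (decimal)
Compute 6672 - 5591 = 1081
Convert 1081 (decimal) → 1081 = 1×1000 + 81 → one thousand eighty-one (English words)
one thousand eighty-one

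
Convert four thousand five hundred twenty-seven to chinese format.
Convert four thousand five hundred twenty-seven (English words) → 4×1000 + 5×100 + 27 = 4527 (decimal)
Convert 4527 (decimal) → 4527 = 4×1000 + 5×100 + 2×10 + 7 → 四千五百二十七 (Chinese numeral)
四千五百二十七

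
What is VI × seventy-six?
Convert VI (Roman numeral) → 5 + 1 = 6 (decimal)
Convert seventy-six (English words) → 76 (decimal)
Compute 6 × 76 = 456
456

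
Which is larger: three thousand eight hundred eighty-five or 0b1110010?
Convert three thousand eight hundred eighty-five (English words) → 3×1000 + 8×100 + 85 = 3885 (decimal)
Convert 0b1110010 (binary) → 64 + 32 + 16 + 2 = 114 (decimal)
Compare 3885 vs 114: larger = 3885
3885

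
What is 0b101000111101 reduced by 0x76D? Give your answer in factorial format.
Convert 0b101000111101 (binary) → 2048 + 512 + 32 + 16 + 8 + 4 + 1 = 2621 (decimal)
Convert 0x76D (hexadecimal) → 7×256 + 6×16 + 13 = 1901 (decimal)
Compute 2621 - 1901 = 720
Convert 720 (decimal) → 6! (factorial)
6!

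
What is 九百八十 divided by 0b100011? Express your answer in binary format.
Convert 九百八十 (Chinese numeral) → 9×100 + 8×10 = 980 (decimal)
Convert 0b100011 (binary) → 32 + 2 + 1 = 35 (decimal)
Compute 980 ÷ 35 = 28
Convert 28 (decimal) → 28 = 16 + 8 + 4 → 0b11100 (binary)
0b11100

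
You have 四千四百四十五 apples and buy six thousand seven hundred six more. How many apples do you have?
Convert 四千四百四十五 (Chinese numeral) → 4×1000 + 4×100 + 4×10 + 5 = 4445 (decimal)
Convert six thousand seven hundred six (English words) → 6×1000 + 7×100 + 6 = 6706 (decimal)
Compute 4445 + 6706 = 11151
11151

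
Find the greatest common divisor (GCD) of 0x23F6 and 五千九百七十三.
Convert 0x23F6 (hexadecimal) → 2×4096 + 3×256 + 15×16 + 6 = 9206 (decimal)
Convert 五千九百七十三 (Chinese numeral) → 5×1000 + 9×100 + 7×10 + 3 = 5973 (decimal)
Compute gcd(9206, 5973) = 1
1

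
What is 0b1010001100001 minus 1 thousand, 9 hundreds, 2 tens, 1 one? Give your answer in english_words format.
Convert 0b1010001100001 (binary) → 4096 + 1024 + 64 + 32 + 1 = 5217 (decimal)
Convert 1 thousand, 9 hundreds, 2 tens, 1 one (place-value notation) → 1×1000 + 9×100 + 2×10 + 1 = 1921 (decimal)
Compute 5217 - 1921 = 3296
Convert 3296 (decimal) → 3296 = 3×1000 + 2×100 + 96 → three thousand two hundred ninety-six (English words)
three thousand two hundred ninety-six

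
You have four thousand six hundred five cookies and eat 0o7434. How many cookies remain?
Convert four thousand six hundred five (English words) → 4×1000 + 6×100 + 5 = 4605 (decimal)
Convert 0o7434 (octal) → 7×512 + 4×64 + 3×8 + 4 = 3868 (decimal)
Compute 4605 - 3868 = 737
737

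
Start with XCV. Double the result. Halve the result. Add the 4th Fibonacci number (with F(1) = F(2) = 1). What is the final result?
Convert XCV (Roman numeral) → 90 + 5 = 95 (decimal)
Start: 95
95 × 2 = 190
190 ÷ 2 = 95
Convert the 4th Fibonacci number (with F(1) = F(2) = 1) (Fibonacci index) → 1, 1, 2, 3 → 3 (decimal)
95 + 3 = 98
98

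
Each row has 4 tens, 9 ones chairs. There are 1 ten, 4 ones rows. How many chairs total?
Convert 4 tens, 9 ones (place-value notation) → 4×10 + 9 = 49 (decimal)
Convert 1 ten, 4 ones (place-value notation) → 1×10 + 4 = 14 (decimal)
Compute 49 × 14 = 686
686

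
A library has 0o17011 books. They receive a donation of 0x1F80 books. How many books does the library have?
Convert 0o17011 (octal) → 1×4096 + 7×512 + 1×8 + 1 = 7689 (decimal)
Convert 0x1F80 (hexadecimal) → 1×4096 + 15×256 + 8×16 = 8064 (decimal)
Compute 7689 + 8064 = 15753
15753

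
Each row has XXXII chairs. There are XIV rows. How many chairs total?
Convert XXXII (Roman numeral) → 10 + 10 + 10 + 1 + 1 = 32 (decimal)
Convert XIV (Roman numeral) → 10 + 4 = 14 (decimal)
Compute 32 × 14 = 448
448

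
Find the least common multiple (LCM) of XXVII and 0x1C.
Convert XXVII (Roman numeral) → 10 + 10 + 5 + 1 + 1 = 27 (decimal)
Convert 0x1C (hexadecimal) → 1×16 + 12 = 28 (decimal)
Compute lcm(27, 28) = 756
756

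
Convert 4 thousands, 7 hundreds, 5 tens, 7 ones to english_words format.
Convert 4 thousands, 7 hundreds, 5 tens, 7 ones (place-value notation) → 4×1000 + 7×100 + 5×10 + 7 = 4757 (decimal)
Convert 4757 (decimal) → 4757 = 4×1000 + 7×100 + 57 → four thousand seven hundred fifty-seven (English words)
four thousand seven hundred fifty-seven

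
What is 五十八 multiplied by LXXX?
Convert 五十八 (Chinese numeral) → 5×10 + 8 = 58 (decimal)
Convert LXXX (Roman numeral) → 50 + 10 + 10 + 10 = 80 (decimal)
Compute 58 × 80 = 4640
4640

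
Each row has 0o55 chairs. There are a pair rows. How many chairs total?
Convert 0o55 (octal) → 5×8 + 5 = 45 (decimal)
Convert a pair (colloquial) → 2 (decimal)
Compute 45 × 2 = 90
90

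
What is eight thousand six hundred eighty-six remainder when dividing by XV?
Convert eight thousand six hundred eighty-six (English words) → 8×1000 + 6×100 + 86 = 8686 (decimal)
Convert XV (Roman numeral) → 10 + 5 = 15 (decimal)
Compute 8686 mod 15 = 1
1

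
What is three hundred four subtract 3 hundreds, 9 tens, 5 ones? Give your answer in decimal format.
Convert three hundred four (English words) → 3×100 + 4 = 304 (decimal)
Convert 3 hundreds, 9 tens, 5 ones (place-value notation) → 3×100 + 9×10 + 5 = 395 (decimal)
Compute 304 - 395 = -91
-91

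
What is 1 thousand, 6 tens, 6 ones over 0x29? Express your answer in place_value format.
Convert 1 thousand, 6 tens, 6 ones (place-value notation) → 1×1000 + 6×10 + 6 = 1066 (decimal)
Convert 0x29 (hexadecimal) → 2×16 + 9 = 41 (decimal)
Compute 1066 ÷ 41 = 26
Convert 26 (decimal) → 26 = 2×10 + 6 → 2 tens, 6 ones (place-value notation)
2 tens, 6 ones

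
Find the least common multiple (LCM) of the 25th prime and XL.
Convert the 25th prime (prime index) → 97 (decimal)
Convert XL (Roman numeral) → 40 (decimal)
Compute lcm(97, 40) = 3880
3880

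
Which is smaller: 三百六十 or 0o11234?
Convert 三百六十 (Chinese numeral) → 3×100 + 6×10 = 360 (decimal)
Convert 0o11234 (octal) → 1×4096 + 1×512 + 2×64 + 3×8 + 4 = 4764 (decimal)
Compare 360 vs 4764: smaller = 360
360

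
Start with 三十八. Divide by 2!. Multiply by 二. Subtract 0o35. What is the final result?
Convert 三十八 (Chinese numeral) → 3×10 + 8 = 38 (decimal)
Start: 38
Convert 2! (factorial) → 2 (decimal)
38 ÷ 2 = 19
Convert 二 (Chinese numeral) → 2 (decimal)
19 × 2 = 38
Convert 0o35 (octal) → 3×8 + 5 = 29 (decimal)
38 - 29 = 9
9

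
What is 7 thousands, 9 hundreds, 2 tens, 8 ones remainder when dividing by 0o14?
Convert 7 thousands, 9 hundreds, 2 tens, 8 ones (place-value notation) → 7×1000 + 9×100 + 2×10 + 8 = 7928 (decimal)
Convert 0o14 (octal) → 1×8 + 4 = 12 (decimal)
Compute 7928 mod 12 = 8
8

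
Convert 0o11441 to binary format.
Convert 0o11441 (octal) → 1×4096 + 1×512 + 4×64 + 4×8 + 1 = 4897 (decimal)
Convert 4897 (decimal) → 4897 = 4096 + 512 + 256 + 32 + 1 → 0b1001100100001 (binary)
0b1001100100001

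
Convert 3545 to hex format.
Convert 3545 (decimal) → 3545 = 13×256 + 13×16 + 9 → 0xDD9 (hexadecimal)
0xDD9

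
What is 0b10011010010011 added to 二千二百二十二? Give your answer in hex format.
Convert 0b10011010010011 (binary) → 8192 + 1024 + 512 + 128 + 16 + 2 + 1 = 9875 (decimal)
Convert 二千二百二十二 (Chinese numeral) → 2×1000 + 2×100 + 2×10 + 2 = 2222 (decimal)
Compute 9875 + 2222 = 12097
Convert 12097 (decimal) → 12097 = 2×4096 + 15×256 + 4×16 + 1 → 0x2F41 (hexadecimal)
0x2F41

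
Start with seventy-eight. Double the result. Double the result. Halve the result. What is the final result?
Convert seventy-eight (English words) → 78 (decimal)
Start: 78
78 × 2 = 156
156 × 2 = 312
312 ÷ 2 = 156
156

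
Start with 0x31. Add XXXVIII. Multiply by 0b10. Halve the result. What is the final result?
Convert 0x31 (hexadecimal) → 3×16 + 1 = 49 (decimal)
Start: 49
Convert XXXVIII (Roman numeral) → 10 + 10 + 10 + 5 + 1 + 1 + 1 = 38 (decimal)
49 + 38 = 87
Convert 0b10 (binary) → 2 (decimal)
87 × 2 = 174
174 ÷ 2 = 87
87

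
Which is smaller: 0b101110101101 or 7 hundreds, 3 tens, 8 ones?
Convert 0b101110101101 (binary) → 2048 + 512 + 256 + 128 + 32 + 8 + 4 + 1 = 2989 (decimal)
Convert 7 hundreds, 3 tens, 8 ones (place-value notation) → 7×100 + 3×10 + 8 = 738 (decimal)
Compare 2989 vs 738: smaller = 738
738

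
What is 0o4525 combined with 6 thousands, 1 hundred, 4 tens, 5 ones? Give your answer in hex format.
Convert 0o4525 (octal) → 4×512 + 5×64 + 2×8 + 5 = 2389 (decimal)
Convert 6 thousands, 1 hundred, 4 tens, 5 ones (place-value notation) → 6×1000 + 1×100 + 4×10 + 5 = 6145 (decimal)
Compute 2389 + 6145 = 8534
Convert 8534 (decimal) → 8534 = 2×4096 + 1×256 + 5×16 + 6 → 0x2156 (hexadecimal)
0x2156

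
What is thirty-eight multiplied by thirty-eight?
Convert thirty-eight (English words) → 38 (decimal)
Convert thirty-eight (English words) → 38 (decimal)
Compute 38 × 38 = 1444
1444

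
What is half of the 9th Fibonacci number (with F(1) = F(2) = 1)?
The 9th Fibonacci number (with F(1) = F(2) = 1): 1, 1, 2, 3, 5, 8, 13, 21, 34 → 34
Compute 34 ÷ 2 = 17
17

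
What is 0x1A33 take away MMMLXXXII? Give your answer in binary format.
Convert 0x1A33 (hexadecimal) → 1×4096 + 10×256 + 3×16 + 3 = 6707 (decimal)
Convert MMMLXXXII (Roman numeral) → 1000 + 1000 + 1000 + 50 + 10 + 10 + 10 + 1 + 1 = 3082 (decimal)
Compute 6707 - 3082 = 3625
Convert 3625 (decimal) → 3625 = 2048 + 1024 + 512 + 32 + 8 + 1 → 0b111000101001 (binary)
0b111000101001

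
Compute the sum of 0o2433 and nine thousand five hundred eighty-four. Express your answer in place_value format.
Convert 0o2433 (octal) → 2×512 + 4×64 + 3×8 + 3 = 1307 (decimal)
Convert nine thousand five hundred eighty-four (English words) → 9×1000 + 5×100 + 84 = 9584 (decimal)
Compute 1307 + 9584 = 10891
Convert 10891 (decimal) → 10891 = 10×1000 + 8×100 + 9×10 + 1 → 10 thousands, 8 hundreds, 9 tens, 1 one (place-value notation)
10 thousands, 8 hundreds, 9 tens, 1 one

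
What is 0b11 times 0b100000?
Convert 0b11 (binary) → 2 + 1 = 3 (decimal)
Convert 0b100000 (binary) → 32 (decimal)
Compute 3 × 32 = 96
96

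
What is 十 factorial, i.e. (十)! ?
Convert 十 (Chinese numeral) → 1×10 = 10 (decimal)
Compute 10! = 3628800
3628800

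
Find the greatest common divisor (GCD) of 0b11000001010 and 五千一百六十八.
Convert 0b11000001010 (binary) → 1024 + 512 + 8 + 2 = 1546 (decimal)
Convert 五千一百六十八 (Chinese numeral) → 5×1000 + 1×100 + 6×10 + 8 = 5168 (decimal)
Compute gcd(1546, 5168) = 2
2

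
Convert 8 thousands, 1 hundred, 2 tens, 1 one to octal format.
Convert 8 thousands, 1 hundred, 2 tens, 1 one (place-value notation) → 8×1000 + 1×100 + 2×10 + 1 = 8121 (decimal)
Convert 8121 (decimal) → 8121 = 1×4096 + 7×512 + 6×64 + 7×8 + 1 → 0o17671 (octal)
0o17671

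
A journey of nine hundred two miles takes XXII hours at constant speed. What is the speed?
Convert nine hundred two (English words) → 9×100 + 2 = 902 (decimal)
Convert XXII (Roman numeral) → 10 + 10 + 1 + 1 = 22 (decimal)
Compute 902 ÷ 22 = 41
41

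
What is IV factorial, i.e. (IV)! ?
Convert IV (Roman numeral) → 4 (decimal)
Compute 4! = 24
24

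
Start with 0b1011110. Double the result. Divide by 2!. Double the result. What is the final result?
Convert 0b1011110 (binary) → 64 + 16 + 8 + 4 + 2 = 94 (decimal)
Start: 94
94 × 2 = 188
Convert 2! (factorial) → 2 (decimal)
188 ÷ 2 = 94
94 × 2 = 188
188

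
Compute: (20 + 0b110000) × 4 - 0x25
Convert 0b110000 (binary) → 32 + 16 = 48 (decimal)
Convert 0x25 (hexadecimal) → 2×16 + 5 = 37 (decimal)
Expression in decimal: (20 + 48) × 4 - 37
Parentheses first: 20 + 48 = 68
Multiply: 68 × 4 = 272
Subtract: 272 - 37 = 235
235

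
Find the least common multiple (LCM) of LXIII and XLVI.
Convert LXIII (Roman numeral) → 50 + 10 + 1 + 1 + 1 = 63 (decimal)
Convert XLVI (Roman numeral) → 40 + 5 + 1 = 46 (decimal)
Compute lcm(63, 46) = 2898
2898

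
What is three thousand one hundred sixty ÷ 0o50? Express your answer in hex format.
Convert three thousand one hundred sixty (English words) → 3×1000 + 1×100 + 60 = 3160 (decimal)
Convert 0o50 (octal) → 5×8 = 40 (decimal)
Compute 3160 ÷ 40 = 79
Convert 79 (decimal) → 79 = 4×16 + 15 → 0x4F (hexadecimal)
0x4F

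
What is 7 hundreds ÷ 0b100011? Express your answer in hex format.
Convert 7 hundreds (place-value notation) → 7×100 = 700 (decimal)
Convert 0b100011 (binary) → 32 + 2 + 1 = 35 (decimal)
Compute 700 ÷ 35 = 20
Convert 20 (decimal) → 20 = 1×16 + 4 → 0x14 (hexadecimal)
0x14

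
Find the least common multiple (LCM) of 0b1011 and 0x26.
Convert 0b1011 (binary) → 8 + 2 + 1 = 11 (decimal)
Convert 0x26 (hexadecimal) → 2×16 + 6 = 38 (decimal)
Compute lcm(11, 38) = 418
418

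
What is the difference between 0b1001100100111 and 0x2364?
Convert 0b1001100100111 (binary) → 4096 + 512 + 256 + 32 + 4 + 2 + 1 = 4903 (decimal)
Convert 0x2364 (hexadecimal) → 2×4096 + 3×256 + 6×16 + 4 = 9060 (decimal)
Difference: |4903 - 9060| = 4157
4157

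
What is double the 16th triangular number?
The 16th triangular number = 16×17/2 = 136
Compute 136 × 2 = 272
272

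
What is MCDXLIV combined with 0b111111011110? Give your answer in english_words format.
Convert MCDXLIV (Roman numeral) → 1000 + 400 + 40 + 4 = 1444 (decimal)
Convert 0b111111011110 (binary) → 2048 + 1024 + 512 + 256 + 128 + 64 + 16 + 8 + 4 + 2 = 4062 (decimal)
Compute 1444 + 4062 = 5506
Convert 5506 (decimal) → 5506 = 5×1000 + 5×100 + 6 → five thousand five hundred six (English words)
five thousand five hundred six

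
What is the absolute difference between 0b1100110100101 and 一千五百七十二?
Convert 0b1100110100101 (binary) → 4096 + 2048 + 256 + 128 + 32 + 4 + 1 = 6565 (decimal)
Convert 一千五百七十二 (Chinese numeral) → 1×1000 + 5×100 + 7×10 + 2 = 1572 (decimal)
Compute |6565 - 1572| = 4993
4993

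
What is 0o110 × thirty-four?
Convert 0o110 (octal) → 1×64 + 1×8 = 72 (decimal)
Convert thirty-four (English words) → 34 (decimal)
Compute 72 × 34 = 2448
2448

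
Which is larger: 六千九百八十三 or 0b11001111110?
Convert 六千九百八十三 (Chinese numeral) → 6×1000 + 9×100 + 8×10 + 3 = 6983 (decimal)
Convert 0b11001111110 (binary) → 1024 + 512 + 64 + 32 + 16 + 8 + 4 + 2 = 1662 (decimal)
Compare 6983 vs 1662: larger = 6983
6983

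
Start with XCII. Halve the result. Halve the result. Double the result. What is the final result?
Convert XCII (Roman numeral) → 90 + 1 + 1 = 92 (decimal)
Start: 92
92 ÷ 2 = 46
46 ÷ 2 = 23
23 × 2 = 46
46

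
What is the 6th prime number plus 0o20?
The 6th prime number = 13
Convert 0o20 (octal) → 2×8 = 16 (decimal)
Compute 13 + 16 = 29
29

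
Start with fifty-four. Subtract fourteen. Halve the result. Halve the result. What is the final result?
Convert fifty-four (English words) → 54 (decimal)
Start: 54
Convert fourteen (English words) → 14 (decimal)
54 - 14 = 40
40 ÷ 2 = 20
20 ÷ 2 = 10
10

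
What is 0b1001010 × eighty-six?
Convert 0b1001010 (binary) → 64 + 8 + 2 = 74 (decimal)
Convert eighty-six (English words) → 86 (decimal)
Compute 74 × 86 = 6364
6364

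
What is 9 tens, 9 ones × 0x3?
Convert 9 tens, 9 ones (place-value notation) → 9×10 + 9 = 99 (decimal)
Convert 0x3 (hexadecimal) → 3 (decimal)
Compute 99 × 3 = 297
297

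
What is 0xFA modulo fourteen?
Convert 0xFA (hexadecimal) → 15×16 + 10 = 250 (decimal)
Convert fourteen (English words) → 14 (decimal)
Compute 250 mod 14 = 12
12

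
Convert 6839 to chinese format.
Convert 6839 (decimal) → 6839 = 6×1000 + 8×100 + 3×10 + 9 → 六千八百三十九 (Chinese numeral)
六千八百三十九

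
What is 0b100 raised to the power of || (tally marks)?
Convert 0b100 (binary) → 4 (decimal)
Convert || (tally marks) → 2 (decimal)
Compute 4 ^ 2 = 16
16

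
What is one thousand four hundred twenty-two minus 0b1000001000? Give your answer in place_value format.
Convert one thousand four hundred twenty-two (English words) → 1×1000 + 4×100 + 22 = 1422 (decimal)
Convert 0b1000001000 (binary) → 512 + 8 = 520 (decimal)
Compute 1422 - 520 = 902
Convert 902 (decimal) → 902 = 9×100 + 2 → 9 hundreds, 2 ones (place-value notation)
9 hundreds, 2 ones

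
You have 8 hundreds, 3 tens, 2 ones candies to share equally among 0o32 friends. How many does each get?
Convert 8 hundreds, 3 tens, 2 ones (place-value notation) → 8×100 + 3×10 + 2 = 832 (decimal)
Convert 0o32 (octal) → 3×8 + 2 = 26 (decimal)
Compute 832 ÷ 26 = 32
32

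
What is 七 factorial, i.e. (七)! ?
Convert 七 (Chinese numeral) → 7 (decimal)
Compute 7! = 5040
5040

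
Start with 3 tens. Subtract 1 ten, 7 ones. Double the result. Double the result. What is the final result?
Convert 3 tens (place-value notation) → 3×10 = 30 (decimal)
Start: 30
Convert 1 ten, 7 ones (place-value notation) → 1×10 + 7 = 17 (decimal)
30 - 17 = 13
13 × 2 = 26
26 × 2 = 52
52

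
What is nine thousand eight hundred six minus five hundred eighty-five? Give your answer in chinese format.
Convert nine thousand eight hundred six (English words) → 9×1000 + 8×100 + 6 = 9806 (decimal)
Convert five hundred eighty-five (English words) → 5×100 + 85 = 585 (decimal)
Compute 9806 - 585 = 9221
Convert 9221 (decimal) → 9221 = 9×1000 + 2×100 + 2×10 + 1 → 九千二百二十一 (Chinese numeral)
九千二百二十一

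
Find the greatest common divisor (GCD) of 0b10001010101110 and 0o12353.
Convert 0b10001010101110 (binary) → 8192 + 512 + 128 + 32 + 8 + 4 + 2 = 8878 (decimal)
Convert 0o12353 (octal) → 1×4096 + 2×512 + 3×64 + 5×8 + 3 = 5355 (decimal)
Compute gcd(8878, 5355) = 1
1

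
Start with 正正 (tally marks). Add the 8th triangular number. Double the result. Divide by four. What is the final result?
Convert 正正 (tally marks) → 5 + 5 = 10 (decimal)
Start: 10
Convert the 8th triangular number (triangular index) → 8×9/2 = 36 (decimal)
10 + 36 = 46
46 × 2 = 92
Convert four (English words) → 4 (decimal)
92 ÷ 4 = 23
23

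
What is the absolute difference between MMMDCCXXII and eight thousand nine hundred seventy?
Convert MMMDCCXXII (Roman numeral) → 1000 + 1000 + 1000 + 500 + 100 + 100 + 10 + 10 + 1 + 1 = 3722 (decimal)
Convert eight thousand nine hundred seventy (English words) → 8×1000 + 9×100 + 70 = 8970 (decimal)
Compute |3722 - 8970| = 5248
5248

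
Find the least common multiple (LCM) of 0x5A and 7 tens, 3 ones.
Convert 0x5A (hexadecimal) → 5×16 + 10 = 90 (decimal)
Convert 7 tens, 3 ones (place-value notation) → 7×10 + 3 = 73 (decimal)
Compute lcm(90, 73) = 6570
6570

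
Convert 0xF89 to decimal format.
Convert 0xF89 (hexadecimal) → 15×256 + 8×16 + 9 = 3977 (decimal)
3977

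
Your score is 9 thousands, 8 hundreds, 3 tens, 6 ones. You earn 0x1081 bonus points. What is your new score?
Convert 9 thousands, 8 hundreds, 3 tens, 6 ones (place-value notation) → 9×1000 + 8×100 + 3×10 + 6 = 9836 (decimal)
Convert 0x1081 (hexadecimal) → 1×4096 + 8×16 + 1 = 4225 (decimal)
Compute 9836 + 4225 = 14061
14061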